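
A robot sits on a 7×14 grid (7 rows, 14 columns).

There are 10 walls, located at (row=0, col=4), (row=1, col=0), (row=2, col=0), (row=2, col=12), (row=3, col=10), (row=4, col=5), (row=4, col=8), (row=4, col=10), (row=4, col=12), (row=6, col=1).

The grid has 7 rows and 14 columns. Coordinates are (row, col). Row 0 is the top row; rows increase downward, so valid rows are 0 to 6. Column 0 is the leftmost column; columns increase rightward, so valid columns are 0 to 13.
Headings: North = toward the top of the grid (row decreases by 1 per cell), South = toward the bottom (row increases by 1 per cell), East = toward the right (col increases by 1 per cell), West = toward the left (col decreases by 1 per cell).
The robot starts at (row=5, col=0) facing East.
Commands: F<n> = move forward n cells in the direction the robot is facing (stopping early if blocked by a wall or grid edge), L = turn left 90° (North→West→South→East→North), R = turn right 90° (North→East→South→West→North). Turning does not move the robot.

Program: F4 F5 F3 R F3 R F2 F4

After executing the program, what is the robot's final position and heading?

Start: (row=5, col=0), facing East
  F4: move forward 4, now at (row=5, col=4)
  F5: move forward 5, now at (row=5, col=9)
  F3: move forward 3, now at (row=5, col=12)
  R: turn right, now facing South
  F3: move forward 1/3 (blocked), now at (row=6, col=12)
  R: turn right, now facing West
  F2: move forward 2, now at (row=6, col=10)
  F4: move forward 4, now at (row=6, col=6)
Final: (row=6, col=6), facing West

Answer: Final position: (row=6, col=6), facing West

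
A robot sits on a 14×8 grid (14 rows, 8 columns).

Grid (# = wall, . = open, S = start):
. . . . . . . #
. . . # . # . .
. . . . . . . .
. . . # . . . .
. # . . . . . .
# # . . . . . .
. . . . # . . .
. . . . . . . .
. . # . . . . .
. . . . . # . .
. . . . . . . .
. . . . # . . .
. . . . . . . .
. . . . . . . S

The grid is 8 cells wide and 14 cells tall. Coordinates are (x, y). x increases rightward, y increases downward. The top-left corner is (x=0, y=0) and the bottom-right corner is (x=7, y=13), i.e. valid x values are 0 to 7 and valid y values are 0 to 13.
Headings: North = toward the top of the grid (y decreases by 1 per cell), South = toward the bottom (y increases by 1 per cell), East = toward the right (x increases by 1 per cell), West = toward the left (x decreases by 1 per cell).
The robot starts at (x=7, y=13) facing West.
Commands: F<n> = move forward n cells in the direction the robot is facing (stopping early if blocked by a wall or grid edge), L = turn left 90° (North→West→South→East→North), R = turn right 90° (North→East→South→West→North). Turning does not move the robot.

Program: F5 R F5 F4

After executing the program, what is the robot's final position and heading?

Answer: Final position: (x=2, y=9), facing North

Derivation:
Start: (x=7, y=13), facing West
  F5: move forward 5, now at (x=2, y=13)
  R: turn right, now facing North
  F5: move forward 4/5 (blocked), now at (x=2, y=9)
  F4: move forward 0/4 (blocked), now at (x=2, y=9)
Final: (x=2, y=9), facing North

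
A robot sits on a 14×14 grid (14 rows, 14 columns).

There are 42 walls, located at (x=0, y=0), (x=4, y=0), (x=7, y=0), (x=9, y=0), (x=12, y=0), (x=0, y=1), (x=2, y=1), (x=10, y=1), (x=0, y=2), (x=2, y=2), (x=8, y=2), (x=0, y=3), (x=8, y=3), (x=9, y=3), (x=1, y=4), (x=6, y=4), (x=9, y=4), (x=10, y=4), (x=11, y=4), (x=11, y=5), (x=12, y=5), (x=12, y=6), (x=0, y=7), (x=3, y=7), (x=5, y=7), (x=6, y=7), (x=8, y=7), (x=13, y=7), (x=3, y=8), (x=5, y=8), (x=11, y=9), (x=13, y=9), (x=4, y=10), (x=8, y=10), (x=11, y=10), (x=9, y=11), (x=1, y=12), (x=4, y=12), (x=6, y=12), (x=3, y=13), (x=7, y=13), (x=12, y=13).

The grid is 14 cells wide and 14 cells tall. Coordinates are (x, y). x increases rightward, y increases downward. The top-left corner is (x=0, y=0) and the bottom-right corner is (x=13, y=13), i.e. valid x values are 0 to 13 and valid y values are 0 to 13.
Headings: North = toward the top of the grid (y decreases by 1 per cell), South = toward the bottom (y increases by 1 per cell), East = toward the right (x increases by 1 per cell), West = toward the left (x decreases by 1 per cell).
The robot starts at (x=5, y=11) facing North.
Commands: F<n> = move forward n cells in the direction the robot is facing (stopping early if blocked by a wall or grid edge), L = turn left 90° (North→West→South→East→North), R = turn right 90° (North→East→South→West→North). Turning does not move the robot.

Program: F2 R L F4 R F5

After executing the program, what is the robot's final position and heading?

Start: (x=5, y=11), facing North
  F2: move forward 2, now at (x=5, y=9)
  R: turn right, now facing East
  L: turn left, now facing North
  F4: move forward 0/4 (blocked), now at (x=5, y=9)
  R: turn right, now facing East
  F5: move forward 5, now at (x=10, y=9)
Final: (x=10, y=9), facing East

Answer: Final position: (x=10, y=9), facing East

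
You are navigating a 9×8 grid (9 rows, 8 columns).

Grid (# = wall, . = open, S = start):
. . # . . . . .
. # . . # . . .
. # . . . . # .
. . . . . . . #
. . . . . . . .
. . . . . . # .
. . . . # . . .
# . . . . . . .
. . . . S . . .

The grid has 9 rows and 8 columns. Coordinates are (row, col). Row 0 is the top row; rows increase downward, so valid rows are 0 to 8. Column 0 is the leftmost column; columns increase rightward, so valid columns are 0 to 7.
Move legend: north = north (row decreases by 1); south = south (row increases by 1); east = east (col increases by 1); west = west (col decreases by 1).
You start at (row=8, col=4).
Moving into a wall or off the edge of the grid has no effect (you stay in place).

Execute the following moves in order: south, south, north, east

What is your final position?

Start: (row=8, col=4)
  south (south): blocked, stay at (row=8, col=4)
  south (south): blocked, stay at (row=8, col=4)
  north (north): (row=8, col=4) -> (row=7, col=4)
  east (east): (row=7, col=4) -> (row=7, col=5)
Final: (row=7, col=5)

Answer: Final position: (row=7, col=5)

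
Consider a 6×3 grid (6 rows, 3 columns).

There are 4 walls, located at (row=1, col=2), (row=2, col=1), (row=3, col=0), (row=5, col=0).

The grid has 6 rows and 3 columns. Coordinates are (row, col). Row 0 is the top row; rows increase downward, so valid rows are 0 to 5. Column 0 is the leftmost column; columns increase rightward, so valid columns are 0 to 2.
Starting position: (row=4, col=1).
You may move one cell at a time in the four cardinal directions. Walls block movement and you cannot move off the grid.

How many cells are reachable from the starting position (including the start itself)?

Answer: Reachable cells: 8

Derivation:
BFS flood-fill from (row=4, col=1):
  Distance 0: (row=4, col=1)
  Distance 1: (row=3, col=1), (row=4, col=0), (row=4, col=2), (row=5, col=1)
  Distance 2: (row=3, col=2), (row=5, col=2)
  Distance 3: (row=2, col=2)
Total reachable: 8 (grid has 14 open cells total)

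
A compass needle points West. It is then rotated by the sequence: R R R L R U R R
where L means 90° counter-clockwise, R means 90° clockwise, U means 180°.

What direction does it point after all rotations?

Answer: Final heading: South

Derivation:
Start: West
  R (right (90° clockwise)) -> North
  R (right (90° clockwise)) -> East
  R (right (90° clockwise)) -> South
  L (left (90° counter-clockwise)) -> East
  R (right (90° clockwise)) -> South
  U (U-turn (180°)) -> North
  R (right (90° clockwise)) -> East
  R (right (90° clockwise)) -> South
Final: South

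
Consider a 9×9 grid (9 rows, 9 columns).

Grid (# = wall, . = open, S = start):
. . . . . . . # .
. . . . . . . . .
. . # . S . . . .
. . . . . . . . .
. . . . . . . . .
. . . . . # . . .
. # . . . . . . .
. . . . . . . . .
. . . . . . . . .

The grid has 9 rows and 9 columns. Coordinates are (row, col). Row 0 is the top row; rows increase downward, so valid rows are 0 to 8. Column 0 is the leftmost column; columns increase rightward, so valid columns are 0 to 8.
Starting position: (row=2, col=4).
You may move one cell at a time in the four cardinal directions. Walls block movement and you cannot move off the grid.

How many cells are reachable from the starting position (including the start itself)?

BFS flood-fill from (row=2, col=4):
  Distance 0: (row=2, col=4)
  Distance 1: (row=1, col=4), (row=2, col=3), (row=2, col=5), (row=3, col=4)
  Distance 2: (row=0, col=4), (row=1, col=3), (row=1, col=5), (row=2, col=6), (row=3, col=3), (row=3, col=5), (row=4, col=4)
  Distance 3: (row=0, col=3), (row=0, col=5), (row=1, col=2), (row=1, col=6), (row=2, col=7), (row=3, col=2), (row=3, col=6), (row=4, col=3), (row=4, col=5), (row=5, col=4)
  Distance 4: (row=0, col=2), (row=0, col=6), (row=1, col=1), (row=1, col=7), (row=2, col=8), (row=3, col=1), (row=3, col=7), (row=4, col=2), (row=4, col=6), (row=5, col=3), (row=6, col=4)
  Distance 5: (row=0, col=1), (row=1, col=0), (row=1, col=8), (row=2, col=1), (row=3, col=0), (row=3, col=8), (row=4, col=1), (row=4, col=7), (row=5, col=2), (row=5, col=6), (row=6, col=3), (row=6, col=5), (row=7, col=4)
  Distance 6: (row=0, col=0), (row=0, col=8), (row=2, col=0), (row=4, col=0), (row=4, col=8), (row=5, col=1), (row=5, col=7), (row=6, col=2), (row=6, col=6), (row=7, col=3), (row=7, col=5), (row=8, col=4)
  Distance 7: (row=5, col=0), (row=5, col=8), (row=6, col=7), (row=7, col=2), (row=7, col=6), (row=8, col=3), (row=8, col=5)
  Distance 8: (row=6, col=0), (row=6, col=8), (row=7, col=1), (row=7, col=7), (row=8, col=2), (row=8, col=6)
  Distance 9: (row=7, col=0), (row=7, col=8), (row=8, col=1), (row=8, col=7)
  Distance 10: (row=8, col=0), (row=8, col=8)
Total reachable: 77 (grid has 77 open cells total)

Answer: Reachable cells: 77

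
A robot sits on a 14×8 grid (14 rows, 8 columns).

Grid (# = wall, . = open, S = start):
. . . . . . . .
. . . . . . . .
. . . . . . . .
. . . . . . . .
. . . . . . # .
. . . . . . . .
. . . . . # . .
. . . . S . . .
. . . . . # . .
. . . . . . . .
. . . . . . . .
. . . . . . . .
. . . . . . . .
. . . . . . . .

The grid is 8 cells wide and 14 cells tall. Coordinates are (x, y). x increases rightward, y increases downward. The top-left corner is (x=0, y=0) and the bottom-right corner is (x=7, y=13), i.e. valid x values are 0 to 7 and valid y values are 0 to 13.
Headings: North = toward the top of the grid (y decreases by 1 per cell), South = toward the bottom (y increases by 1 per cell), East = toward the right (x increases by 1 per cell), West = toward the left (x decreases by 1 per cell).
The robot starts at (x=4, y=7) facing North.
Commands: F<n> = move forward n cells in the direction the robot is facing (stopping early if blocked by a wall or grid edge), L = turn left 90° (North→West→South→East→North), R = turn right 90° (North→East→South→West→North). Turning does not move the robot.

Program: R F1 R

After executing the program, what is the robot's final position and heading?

Start: (x=4, y=7), facing North
  R: turn right, now facing East
  F1: move forward 1, now at (x=5, y=7)
  R: turn right, now facing South
Final: (x=5, y=7), facing South

Answer: Final position: (x=5, y=7), facing South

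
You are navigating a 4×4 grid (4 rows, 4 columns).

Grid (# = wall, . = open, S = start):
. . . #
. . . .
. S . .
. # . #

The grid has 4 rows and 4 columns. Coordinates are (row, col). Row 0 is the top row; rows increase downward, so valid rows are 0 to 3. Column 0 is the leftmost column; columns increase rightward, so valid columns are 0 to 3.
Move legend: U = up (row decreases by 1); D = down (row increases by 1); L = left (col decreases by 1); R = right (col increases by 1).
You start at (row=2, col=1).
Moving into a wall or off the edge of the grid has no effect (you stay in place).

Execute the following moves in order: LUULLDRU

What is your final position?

Start: (row=2, col=1)
  L (left): (row=2, col=1) -> (row=2, col=0)
  U (up): (row=2, col=0) -> (row=1, col=0)
  U (up): (row=1, col=0) -> (row=0, col=0)
  L (left): blocked, stay at (row=0, col=0)
  L (left): blocked, stay at (row=0, col=0)
  D (down): (row=0, col=0) -> (row=1, col=0)
  R (right): (row=1, col=0) -> (row=1, col=1)
  U (up): (row=1, col=1) -> (row=0, col=1)
Final: (row=0, col=1)

Answer: Final position: (row=0, col=1)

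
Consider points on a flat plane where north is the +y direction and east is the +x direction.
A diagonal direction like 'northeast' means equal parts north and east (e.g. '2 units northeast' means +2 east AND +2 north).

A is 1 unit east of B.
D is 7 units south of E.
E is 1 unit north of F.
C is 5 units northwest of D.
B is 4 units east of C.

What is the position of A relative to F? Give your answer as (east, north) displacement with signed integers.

Place F at the origin (east=0, north=0).
  E is 1 unit north of F: delta (east=+0, north=+1); E at (east=0, north=1).
  D is 7 units south of E: delta (east=+0, north=-7); D at (east=0, north=-6).
  C is 5 units northwest of D: delta (east=-5, north=+5); C at (east=-5, north=-1).
  B is 4 units east of C: delta (east=+4, north=+0); B at (east=-1, north=-1).
  A is 1 unit east of B: delta (east=+1, north=+0); A at (east=0, north=-1).
Therefore A relative to F: (east=0, north=-1).

Answer: A is at (east=0, north=-1) relative to F.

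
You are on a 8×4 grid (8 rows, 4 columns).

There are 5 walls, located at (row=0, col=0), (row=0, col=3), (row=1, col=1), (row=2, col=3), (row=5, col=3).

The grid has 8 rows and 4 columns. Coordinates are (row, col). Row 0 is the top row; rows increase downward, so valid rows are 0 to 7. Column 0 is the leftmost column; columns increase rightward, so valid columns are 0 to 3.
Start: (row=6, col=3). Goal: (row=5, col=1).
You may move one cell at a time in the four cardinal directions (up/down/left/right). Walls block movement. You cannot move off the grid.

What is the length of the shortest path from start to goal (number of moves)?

BFS from (row=6, col=3) until reaching (row=5, col=1):
  Distance 0: (row=6, col=3)
  Distance 1: (row=6, col=2), (row=7, col=3)
  Distance 2: (row=5, col=2), (row=6, col=1), (row=7, col=2)
  Distance 3: (row=4, col=2), (row=5, col=1), (row=6, col=0), (row=7, col=1)  <- goal reached here
One shortest path (3 moves): (row=6, col=3) -> (row=6, col=2) -> (row=6, col=1) -> (row=5, col=1)

Answer: Shortest path length: 3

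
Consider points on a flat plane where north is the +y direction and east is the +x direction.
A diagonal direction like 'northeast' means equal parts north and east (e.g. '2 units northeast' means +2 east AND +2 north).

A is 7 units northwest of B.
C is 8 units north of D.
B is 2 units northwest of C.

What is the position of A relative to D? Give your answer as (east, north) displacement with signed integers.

Place D at the origin (east=0, north=0).
  C is 8 units north of D: delta (east=+0, north=+8); C at (east=0, north=8).
  B is 2 units northwest of C: delta (east=-2, north=+2); B at (east=-2, north=10).
  A is 7 units northwest of B: delta (east=-7, north=+7); A at (east=-9, north=17).
Therefore A relative to D: (east=-9, north=17).

Answer: A is at (east=-9, north=17) relative to D.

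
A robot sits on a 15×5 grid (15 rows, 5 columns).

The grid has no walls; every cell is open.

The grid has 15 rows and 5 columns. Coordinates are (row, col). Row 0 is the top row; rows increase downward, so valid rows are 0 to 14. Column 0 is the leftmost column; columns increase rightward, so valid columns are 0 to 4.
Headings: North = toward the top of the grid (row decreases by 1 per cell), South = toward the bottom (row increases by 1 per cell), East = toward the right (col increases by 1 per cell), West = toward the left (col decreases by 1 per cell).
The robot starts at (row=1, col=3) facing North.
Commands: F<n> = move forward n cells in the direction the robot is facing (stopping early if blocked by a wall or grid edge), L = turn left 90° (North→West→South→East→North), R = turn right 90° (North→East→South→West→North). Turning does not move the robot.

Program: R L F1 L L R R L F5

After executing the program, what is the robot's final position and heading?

Start: (row=1, col=3), facing North
  R: turn right, now facing East
  L: turn left, now facing North
  F1: move forward 1, now at (row=0, col=3)
  L: turn left, now facing West
  L: turn left, now facing South
  R: turn right, now facing West
  R: turn right, now facing North
  L: turn left, now facing West
  F5: move forward 3/5 (blocked), now at (row=0, col=0)
Final: (row=0, col=0), facing West

Answer: Final position: (row=0, col=0), facing West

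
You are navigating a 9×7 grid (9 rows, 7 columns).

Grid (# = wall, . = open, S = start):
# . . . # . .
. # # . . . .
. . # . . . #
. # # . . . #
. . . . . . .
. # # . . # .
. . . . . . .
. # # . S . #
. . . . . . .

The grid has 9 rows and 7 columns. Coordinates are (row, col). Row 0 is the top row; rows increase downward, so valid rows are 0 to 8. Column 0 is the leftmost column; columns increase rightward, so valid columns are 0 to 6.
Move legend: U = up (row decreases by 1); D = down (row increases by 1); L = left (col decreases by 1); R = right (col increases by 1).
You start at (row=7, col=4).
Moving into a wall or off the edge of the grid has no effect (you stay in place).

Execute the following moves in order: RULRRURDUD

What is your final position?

Start: (row=7, col=4)
  R (right): (row=7, col=4) -> (row=7, col=5)
  U (up): (row=7, col=5) -> (row=6, col=5)
  L (left): (row=6, col=5) -> (row=6, col=4)
  R (right): (row=6, col=4) -> (row=6, col=5)
  R (right): (row=6, col=5) -> (row=6, col=6)
  U (up): (row=6, col=6) -> (row=5, col=6)
  R (right): blocked, stay at (row=5, col=6)
  D (down): (row=5, col=6) -> (row=6, col=6)
  U (up): (row=6, col=6) -> (row=5, col=6)
  D (down): (row=5, col=6) -> (row=6, col=6)
Final: (row=6, col=6)

Answer: Final position: (row=6, col=6)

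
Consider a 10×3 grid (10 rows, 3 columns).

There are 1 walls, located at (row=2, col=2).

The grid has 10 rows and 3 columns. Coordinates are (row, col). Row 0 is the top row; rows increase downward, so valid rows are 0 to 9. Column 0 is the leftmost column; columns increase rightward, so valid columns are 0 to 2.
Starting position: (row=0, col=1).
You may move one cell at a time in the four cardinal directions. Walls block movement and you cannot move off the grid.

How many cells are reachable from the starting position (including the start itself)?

BFS flood-fill from (row=0, col=1):
  Distance 0: (row=0, col=1)
  Distance 1: (row=0, col=0), (row=0, col=2), (row=1, col=1)
  Distance 2: (row=1, col=0), (row=1, col=2), (row=2, col=1)
  Distance 3: (row=2, col=0), (row=3, col=1)
  Distance 4: (row=3, col=0), (row=3, col=2), (row=4, col=1)
  Distance 5: (row=4, col=0), (row=4, col=2), (row=5, col=1)
  Distance 6: (row=5, col=0), (row=5, col=2), (row=6, col=1)
  Distance 7: (row=6, col=0), (row=6, col=2), (row=7, col=1)
  Distance 8: (row=7, col=0), (row=7, col=2), (row=8, col=1)
  Distance 9: (row=8, col=0), (row=8, col=2), (row=9, col=1)
  Distance 10: (row=9, col=0), (row=9, col=2)
Total reachable: 29 (grid has 29 open cells total)

Answer: Reachable cells: 29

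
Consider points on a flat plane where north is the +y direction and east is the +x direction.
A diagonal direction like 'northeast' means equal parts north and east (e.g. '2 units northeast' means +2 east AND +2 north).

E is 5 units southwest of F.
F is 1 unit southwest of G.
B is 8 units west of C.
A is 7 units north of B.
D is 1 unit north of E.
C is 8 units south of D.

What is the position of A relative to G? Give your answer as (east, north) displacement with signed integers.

Answer: A is at (east=-14, north=-6) relative to G.

Derivation:
Place G at the origin (east=0, north=0).
  F is 1 unit southwest of G: delta (east=-1, north=-1); F at (east=-1, north=-1).
  E is 5 units southwest of F: delta (east=-5, north=-5); E at (east=-6, north=-6).
  D is 1 unit north of E: delta (east=+0, north=+1); D at (east=-6, north=-5).
  C is 8 units south of D: delta (east=+0, north=-8); C at (east=-6, north=-13).
  B is 8 units west of C: delta (east=-8, north=+0); B at (east=-14, north=-13).
  A is 7 units north of B: delta (east=+0, north=+7); A at (east=-14, north=-6).
Therefore A relative to G: (east=-14, north=-6).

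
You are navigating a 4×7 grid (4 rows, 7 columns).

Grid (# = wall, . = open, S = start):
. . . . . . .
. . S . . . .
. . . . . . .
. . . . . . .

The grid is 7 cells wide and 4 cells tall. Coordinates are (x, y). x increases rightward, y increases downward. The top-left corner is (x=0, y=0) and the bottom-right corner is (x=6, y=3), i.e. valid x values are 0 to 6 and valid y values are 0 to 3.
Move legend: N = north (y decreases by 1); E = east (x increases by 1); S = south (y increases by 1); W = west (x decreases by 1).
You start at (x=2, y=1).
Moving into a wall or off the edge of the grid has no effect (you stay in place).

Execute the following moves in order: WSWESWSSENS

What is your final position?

Answer: Final position: (x=1, y=3)

Derivation:
Start: (x=2, y=1)
  W (west): (x=2, y=1) -> (x=1, y=1)
  S (south): (x=1, y=1) -> (x=1, y=2)
  W (west): (x=1, y=2) -> (x=0, y=2)
  E (east): (x=0, y=2) -> (x=1, y=2)
  S (south): (x=1, y=2) -> (x=1, y=3)
  W (west): (x=1, y=3) -> (x=0, y=3)
  S (south): blocked, stay at (x=0, y=3)
  S (south): blocked, stay at (x=0, y=3)
  E (east): (x=0, y=3) -> (x=1, y=3)
  N (north): (x=1, y=3) -> (x=1, y=2)
  S (south): (x=1, y=2) -> (x=1, y=3)
Final: (x=1, y=3)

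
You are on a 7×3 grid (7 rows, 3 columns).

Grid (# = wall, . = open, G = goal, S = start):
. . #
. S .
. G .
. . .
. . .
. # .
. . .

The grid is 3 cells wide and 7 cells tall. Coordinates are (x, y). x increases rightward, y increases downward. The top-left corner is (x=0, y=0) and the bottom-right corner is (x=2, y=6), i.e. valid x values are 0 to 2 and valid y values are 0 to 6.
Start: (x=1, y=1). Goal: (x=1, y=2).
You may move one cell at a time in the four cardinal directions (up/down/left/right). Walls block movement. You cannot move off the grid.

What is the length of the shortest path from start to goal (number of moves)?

Answer: Shortest path length: 1

Derivation:
BFS from (x=1, y=1) until reaching (x=1, y=2):
  Distance 0: (x=1, y=1)
  Distance 1: (x=1, y=0), (x=0, y=1), (x=2, y=1), (x=1, y=2)  <- goal reached here
One shortest path (1 moves): (x=1, y=1) -> (x=1, y=2)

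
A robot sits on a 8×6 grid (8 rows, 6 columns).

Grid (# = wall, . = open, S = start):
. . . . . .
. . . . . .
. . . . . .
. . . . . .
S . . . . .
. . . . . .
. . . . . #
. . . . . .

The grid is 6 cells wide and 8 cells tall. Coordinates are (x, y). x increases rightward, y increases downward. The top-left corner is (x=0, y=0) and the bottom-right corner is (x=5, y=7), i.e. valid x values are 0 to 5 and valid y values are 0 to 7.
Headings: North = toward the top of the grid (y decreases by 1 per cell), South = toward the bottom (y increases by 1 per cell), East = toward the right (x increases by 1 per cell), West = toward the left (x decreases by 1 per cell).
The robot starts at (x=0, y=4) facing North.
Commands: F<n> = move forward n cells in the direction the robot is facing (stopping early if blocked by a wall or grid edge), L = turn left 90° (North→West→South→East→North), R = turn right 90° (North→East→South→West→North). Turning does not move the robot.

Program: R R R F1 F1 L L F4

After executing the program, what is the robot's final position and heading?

Answer: Final position: (x=4, y=4), facing East

Derivation:
Start: (x=0, y=4), facing North
  R: turn right, now facing East
  R: turn right, now facing South
  R: turn right, now facing West
  F1: move forward 0/1 (blocked), now at (x=0, y=4)
  F1: move forward 0/1 (blocked), now at (x=0, y=4)
  L: turn left, now facing South
  L: turn left, now facing East
  F4: move forward 4, now at (x=4, y=4)
Final: (x=4, y=4), facing East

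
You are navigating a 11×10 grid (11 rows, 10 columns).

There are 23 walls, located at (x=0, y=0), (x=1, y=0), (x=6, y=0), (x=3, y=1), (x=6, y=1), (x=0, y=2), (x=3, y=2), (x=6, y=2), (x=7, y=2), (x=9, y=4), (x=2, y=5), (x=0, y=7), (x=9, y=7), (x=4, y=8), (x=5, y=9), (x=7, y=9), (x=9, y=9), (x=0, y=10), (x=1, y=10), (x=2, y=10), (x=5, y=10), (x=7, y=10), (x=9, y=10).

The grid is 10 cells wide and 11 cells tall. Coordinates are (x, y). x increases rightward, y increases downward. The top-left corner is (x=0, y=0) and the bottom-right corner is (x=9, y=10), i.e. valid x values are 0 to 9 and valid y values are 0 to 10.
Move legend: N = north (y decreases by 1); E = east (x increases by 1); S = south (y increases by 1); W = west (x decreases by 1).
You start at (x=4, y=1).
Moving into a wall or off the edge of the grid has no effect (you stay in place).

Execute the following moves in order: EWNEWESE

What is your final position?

Start: (x=4, y=1)
  E (east): (x=4, y=1) -> (x=5, y=1)
  W (west): (x=5, y=1) -> (x=4, y=1)
  N (north): (x=4, y=1) -> (x=4, y=0)
  E (east): (x=4, y=0) -> (x=5, y=0)
  W (west): (x=5, y=0) -> (x=4, y=0)
  E (east): (x=4, y=0) -> (x=5, y=0)
  S (south): (x=5, y=0) -> (x=5, y=1)
  E (east): blocked, stay at (x=5, y=1)
Final: (x=5, y=1)

Answer: Final position: (x=5, y=1)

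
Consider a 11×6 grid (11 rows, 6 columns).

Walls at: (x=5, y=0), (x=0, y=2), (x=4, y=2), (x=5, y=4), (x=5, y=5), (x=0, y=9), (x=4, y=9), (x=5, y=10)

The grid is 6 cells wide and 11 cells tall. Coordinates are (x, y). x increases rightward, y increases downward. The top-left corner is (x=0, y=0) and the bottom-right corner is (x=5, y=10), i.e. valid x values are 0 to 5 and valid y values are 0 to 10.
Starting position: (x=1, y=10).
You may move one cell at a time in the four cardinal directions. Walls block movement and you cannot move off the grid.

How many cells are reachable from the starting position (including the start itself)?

BFS flood-fill from (x=1, y=10):
  Distance 0: (x=1, y=10)
  Distance 1: (x=1, y=9), (x=0, y=10), (x=2, y=10)
  Distance 2: (x=1, y=8), (x=2, y=9), (x=3, y=10)
  Distance 3: (x=1, y=7), (x=0, y=8), (x=2, y=8), (x=3, y=9), (x=4, y=10)
  Distance 4: (x=1, y=6), (x=0, y=7), (x=2, y=7), (x=3, y=8)
  Distance 5: (x=1, y=5), (x=0, y=6), (x=2, y=6), (x=3, y=7), (x=4, y=8)
  Distance 6: (x=1, y=4), (x=0, y=5), (x=2, y=5), (x=3, y=6), (x=4, y=7), (x=5, y=8)
  Distance 7: (x=1, y=3), (x=0, y=4), (x=2, y=4), (x=3, y=5), (x=4, y=6), (x=5, y=7), (x=5, y=9)
  Distance 8: (x=1, y=2), (x=0, y=3), (x=2, y=3), (x=3, y=4), (x=4, y=5), (x=5, y=6)
  Distance 9: (x=1, y=1), (x=2, y=2), (x=3, y=3), (x=4, y=4)
  Distance 10: (x=1, y=0), (x=0, y=1), (x=2, y=1), (x=3, y=2), (x=4, y=3)
  Distance 11: (x=0, y=0), (x=2, y=0), (x=3, y=1), (x=5, y=3)
  Distance 12: (x=3, y=0), (x=4, y=1), (x=5, y=2)
  Distance 13: (x=4, y=0), (x=5, y=1)
Total reachable: 58 (grid has 58 open cells total)

Answer: Reachable cells: 58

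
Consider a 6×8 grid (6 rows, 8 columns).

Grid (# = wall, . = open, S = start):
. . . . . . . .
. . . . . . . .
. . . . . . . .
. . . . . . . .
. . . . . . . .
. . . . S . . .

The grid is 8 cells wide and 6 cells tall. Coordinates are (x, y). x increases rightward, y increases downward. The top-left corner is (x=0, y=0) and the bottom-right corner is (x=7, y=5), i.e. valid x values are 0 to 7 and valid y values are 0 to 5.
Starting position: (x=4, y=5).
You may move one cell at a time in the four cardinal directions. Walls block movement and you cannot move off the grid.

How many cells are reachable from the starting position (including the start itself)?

Answer: Reachable cells: 48

Derivation:
BFS flood-fill from (x=4, y=5):
  Distance 0: (x=4, y=5)
  Distance 1: (x=4, y=4), (x=3, y=5), (x=5, y=5)
  Distance 2: (x=4, y=3), (x=3, y=4), (x=5, y=4), (x=2, y=5), (x=6, y=5)
  Distance 3: (x=4, y=2), (x=3, y=3), (x=5, y=3), (x=2, y=4), (x=6, y=4), (x=1, y=5), (x=7, y=5)
  Distance 4: (x=4, y=1), (x=3, y=2), (x=5, y=2), (x=2, y=3), (x=6, y=3), (x=1, y=4), (x=7, y=4), (x=0, y=5)
  Distance 5: (x=4, y=0), (x=3, y=1), (x=5, y=1), (x=2, y=2), (x=6, y=2), (x=1, y=3), (x=7, y=3), (x=0, y=4)
  Distance 6: (x=3, y=0), (x=5, y=0), (x=2, y=1), (x=6, y=1), (x=1, y=2), (x=7, y=2), (x=0, y=3)
  Distance 7: (x=2, y=0), (x=6, y=0), (x=1, y=1), (x=7, y=1), (x=0, y=2)
  Distance 8: (x=1, y=0), (x=7, y=0), (x=0, y=1)
  Distance 9: (x=0, y=0)
Total reachable: 48 (grid has 48 open cells total)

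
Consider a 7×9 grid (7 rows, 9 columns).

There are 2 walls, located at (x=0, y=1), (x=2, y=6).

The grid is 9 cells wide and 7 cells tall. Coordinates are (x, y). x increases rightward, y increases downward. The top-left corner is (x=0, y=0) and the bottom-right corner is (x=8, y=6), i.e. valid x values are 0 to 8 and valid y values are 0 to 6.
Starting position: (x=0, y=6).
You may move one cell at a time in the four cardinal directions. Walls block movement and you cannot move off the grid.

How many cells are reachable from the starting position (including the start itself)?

Answer: Reachable cells: 61

Derivation:
BFS flood-fill from (x=0, y=6):
  Distance 0: (x=0, y=6)
  Distance 1: (x=0, y=5), (x=1, y=6)
  Distance 2: (x=0, y=4), (x=1, y=5)
  Distance 3: (x=0, y=3), (x=1, y=4), (x=2, y=5)
  Distance 4: (x=0, y=2), (x=1, y=3), (x=2, y=4), (x=3, y=5)
  Distance 5: (x=1, y=2), (x=2, y=3), (x=3, y=4), (x=4, y=5), (x=3, y=6)
  Distance 6: (x=1, y=1), (x=2, y=2), (x=3, y=3), (x=4, y=4), (x=5, y=5), (x=4, y=6)
  Distance 7: (x=1, y=0), (x=2, y=1), (x=3, y=2), (x=4, y=3), (x=5, y=4), (x=6, y=5), (x=5, y=6)
  Distance 8: (x=0, y=0), (x=2, y=0), (x=3, y=1), (x=4, y=2), (x=5, y=3), (x=6, y=4), (x=7, y=5), (x=6, y=6)
  Distance 9: (x=3, y=0), (x=4, y=1), (x=5, y=2), (x=6, y=3), (x=7, y=4), (x=8, y=5), (x=7, y=6)
  Distance 10: (x=4, y=0), (x=5, y=1), (x=6, y=2), (x=7, y=3), (x=8, y=4), (x=8, y=6)
  Distance 11: (x=5, y=0), (x=6, y=1), (x=7, y=2), (x=8, y=3)
  Distance 12: (x=6, y=0), (x=7, y=1), (x=8, y=2)
  Distance 13: (x=7, y=0), (x=8, y=1)
  Distance 14: (x=8, y=0)
Total reachable: 61 (grid has 61 open cells total)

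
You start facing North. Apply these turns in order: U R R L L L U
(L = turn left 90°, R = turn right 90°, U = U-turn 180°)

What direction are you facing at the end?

Answer: Final heading: West

Derivation:
Start: North
  U (U-turn (180°)) -> South
  R (right (90° clockwise)) -> West
  R (right (90° clockwise)) -> North
  L (left (90° counter-clockwise)) -> West
  L (left (90° counter-clockwise)) -> South
  L (left (90° counter-clockwise)) -> East
  U (U-turn (180°)) -> West
Final: West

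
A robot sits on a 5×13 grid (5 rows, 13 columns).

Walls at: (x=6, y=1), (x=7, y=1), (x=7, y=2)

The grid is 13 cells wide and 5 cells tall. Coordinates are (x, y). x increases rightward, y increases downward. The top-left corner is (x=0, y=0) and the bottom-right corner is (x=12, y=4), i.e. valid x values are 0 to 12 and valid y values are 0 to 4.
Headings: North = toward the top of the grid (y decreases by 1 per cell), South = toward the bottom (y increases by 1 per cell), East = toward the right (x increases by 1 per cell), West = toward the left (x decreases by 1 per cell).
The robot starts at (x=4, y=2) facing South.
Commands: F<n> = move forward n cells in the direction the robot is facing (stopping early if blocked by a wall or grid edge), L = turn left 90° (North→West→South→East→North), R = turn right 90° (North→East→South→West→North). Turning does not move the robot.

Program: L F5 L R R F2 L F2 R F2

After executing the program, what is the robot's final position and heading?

Answer: Final position: (x=8, y=4), facing South

Derivation:
Start: (x=4, y=2), facing South
  L: turn left, now facing East
  F5: move forward 2/5 (blocked), now at (x=6, y=2)
  L: turn left, now facing North
  R: turn right, now facing East
  R: turn right, now facing South
  F2: move forward 2, now at (x=6, y=4)
  L: turn left, now facing East
  F2: move forward 2, now at (x=8, y=4)
  R: turn right, now facing South
  F2: move forward 0/2 (blocked), now at (x=8, y=4)
Final: (x=8, y=4), facing South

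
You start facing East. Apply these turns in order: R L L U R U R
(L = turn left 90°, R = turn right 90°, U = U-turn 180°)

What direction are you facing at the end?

Start: East
  R (right (90° clockwise)) -> South
  L (left (90° counter-clockwise)) -> East
  L (left (90° counter-clockwise)) -> North
  U (U-turn (180°)) -> South
  R (right (90° clockwise)) -> West
  U (U-turn (180°)) -> East
  R (right (90° clockwise)) -> South
Final: South

Answer: Final heading: South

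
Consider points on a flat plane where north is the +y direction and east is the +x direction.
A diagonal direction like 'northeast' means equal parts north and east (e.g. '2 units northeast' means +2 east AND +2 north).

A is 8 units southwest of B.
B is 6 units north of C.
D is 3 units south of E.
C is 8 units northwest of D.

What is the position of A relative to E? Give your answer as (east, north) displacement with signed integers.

Answer: A is at (east=-16, north=3) relative to E.

Derivation:
Place E at the origin (east=0, north=0).
  D is 3 units south of E: delta (east=+0, north=-3); D at (east=0, north=-3).
  C is 8 units northwest of D: delta (east=-8, north=+8); C at (east=-8, north=5).
  B is 6 units north of C: delta (east=+0, north=+6); B at (east=-8, north=11).
  A is 8 units southwest of B: delta (east=-8, north=-8); A at (east=-16, north=3).
Therefore A relative to E: (east=-16, north=3).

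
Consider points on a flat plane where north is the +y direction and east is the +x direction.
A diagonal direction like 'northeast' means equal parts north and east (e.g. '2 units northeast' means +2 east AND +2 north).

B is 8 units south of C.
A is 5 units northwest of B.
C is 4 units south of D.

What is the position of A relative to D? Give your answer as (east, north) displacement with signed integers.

Place D at the origin (east=0, north=0).
  C is 4 units south of D: delta (east=+0, north=-4); C at (east=0, north=-4).
  B is 8 units south of C: delta (east=+0, north=-8); B at (east=0, north=-12).
  A is 5 units northwest of B: delta (east=-5, north=+5); A at (east=-5, north=-7).
Therefore A relative to D: (east=-5, north=-7).

Answer: A is at (east=-5, north=-7) relative to D.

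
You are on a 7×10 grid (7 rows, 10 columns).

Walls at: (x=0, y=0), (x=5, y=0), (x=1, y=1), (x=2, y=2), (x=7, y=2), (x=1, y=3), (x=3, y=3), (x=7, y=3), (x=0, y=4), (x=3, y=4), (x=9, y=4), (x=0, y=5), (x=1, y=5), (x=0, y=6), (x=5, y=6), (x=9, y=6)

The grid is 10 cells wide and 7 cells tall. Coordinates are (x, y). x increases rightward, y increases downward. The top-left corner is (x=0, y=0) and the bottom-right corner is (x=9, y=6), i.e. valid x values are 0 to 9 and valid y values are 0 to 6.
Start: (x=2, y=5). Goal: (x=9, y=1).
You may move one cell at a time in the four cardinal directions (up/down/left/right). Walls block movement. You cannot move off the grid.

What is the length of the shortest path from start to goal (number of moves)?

BFS from (x=2, y=5) until reaching (x=9, y=1):
  Distance 0: (x=2, y=5)
  Distance 1: (x=2, y=4), (x=3, y=5), (x=2, y=6)
  Distance 2: (x=2, y=3), (x=1, y=4), (x=4, y=5), (x=1, y=6), (x=3, y=6)
  Distance 3: (x=4, y=4), (x=5, y=5), (x=4, y=6)
  Distance 4: (x=4, y=3), (x=5, y=4), (x=6, y=5)
  Distance 5: (x=4, y=2), (x=5, y=3), (x=6, y=4), (x=7, y=5), (x=6, y=6)
  Distance 6: (x=4, y=1), (x=3, y=2), (x=5, y=2), (x=6, y=3), (x=7, y=4), (x=8, y=5), (x=7, y=6)
  Distance 7: (x=4, y=0), (x=3, y=1), (x=5, y=1), (x=6, y=2), (x=8, y=4), (x=9, y=5), (x=8, y=6)
  Distance 8: (x=3, y=0), (x=2, y=1), (x=6, y=1), (x=8, y=3)
  Distance 9: (x=2, y=0), (x=6, y=0), (x=7, y=1), (x=8, y=2), (x=9, y=3)
  Distance 10: (x=1, y=0), (x=7, y=0), (x=8, y=1), (x=9, y=2)
  Distance 11: (x=8, y=0), (x=9, y=1)  <- goal reached here
One shortest path (11 moves): (x=2, y=5) -> (x=3, y=5) -> (x=4, y=5) -> (x=5, y=5) -> (x=6, y=5) -> (x=7, y=5) -> (x=8, y=5) -> (x=8, y=4) -> (x=8, y=3) -> (x=9, y=3) -> (x=9, y=2) -> (x=9, y=1)

Answer: Shortest path length: 11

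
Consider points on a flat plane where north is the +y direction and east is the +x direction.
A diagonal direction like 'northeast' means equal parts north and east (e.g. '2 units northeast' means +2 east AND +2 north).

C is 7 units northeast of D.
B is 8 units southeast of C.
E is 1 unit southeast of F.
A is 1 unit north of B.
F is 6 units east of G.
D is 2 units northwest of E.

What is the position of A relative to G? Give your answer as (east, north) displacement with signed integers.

Place G at the origin (east=0, north=0).
  F is 6 units east of G: delta (east=+6, north=+0); F at (east=6, north=0).
  E is 1 unit southeast of F: delta (east=+1, north=-1); E at (east=7, north=-1).
  D is 2 units northwest of E: delta (east=-2, north=+2); D at (east=5, north=1).
  C is 7 units northeast of D: delta (east=+7, north=+7); C at (east=12, north=8).
  B is 8 units southeast of C: delta (east=+8, north=-8); B at (east=20, north=0).
  A is 1 unit north of B: delta (east=+0, north=+1); A at (east=20, north=1).
Therefore A relative to G: (east=20, north=1).

Answer: A is at (east=20, north=1) relative to G.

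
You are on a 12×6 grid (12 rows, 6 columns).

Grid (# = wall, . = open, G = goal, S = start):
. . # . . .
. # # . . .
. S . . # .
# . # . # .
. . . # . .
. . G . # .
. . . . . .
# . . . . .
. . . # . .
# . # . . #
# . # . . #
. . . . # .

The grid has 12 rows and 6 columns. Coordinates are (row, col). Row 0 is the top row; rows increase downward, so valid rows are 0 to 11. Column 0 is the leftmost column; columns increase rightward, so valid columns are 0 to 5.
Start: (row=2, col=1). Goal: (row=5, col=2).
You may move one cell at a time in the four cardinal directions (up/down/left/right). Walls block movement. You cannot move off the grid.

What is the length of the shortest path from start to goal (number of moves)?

BFS from (row=2, col=1) until reaching (row=5, col=2):
  Distance 0: (row=2, col=1)
  Distance 1: (row=2, col=0), (row=2, col=2), (row=3, col=1)
  Distance 2: (row=1, col=0), (row=2, col=3), (row=4, col=1)
  Distance 3: (row=0, col=0), (row=1, col=3), (row=3, col=3), (row=4, col=0), (row=4, col=2), (row=5, col=1)
  Distance 4: (row=0, col=1), (row=0, col=3), (row=1, col=4), (row=5, col=0), (row=5, col=2), (row=6, col=1)  <- goal reached here
One shortest path (4 moves): (row=2, col=1) -> (row=3, col=1) -> (row=4, col=1) -> (row=4, col=2) -> (row=5, col=2)

Answer: Shortest path length: 4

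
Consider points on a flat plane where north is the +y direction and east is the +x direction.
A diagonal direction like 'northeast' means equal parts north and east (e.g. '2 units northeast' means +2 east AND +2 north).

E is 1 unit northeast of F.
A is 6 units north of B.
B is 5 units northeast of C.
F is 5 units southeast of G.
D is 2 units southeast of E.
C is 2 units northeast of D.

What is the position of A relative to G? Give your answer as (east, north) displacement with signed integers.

Place G at the origin (east=0, north=0).
  F is 5 units southeast of G: delta (east=+5, north=-5); F at (east=5, north=-5).
  E is 1 unit northeast of F: delta (east=+1, north=+1); E at (east=6, north=-4).
  D is 2 units southeast of E: delta (east=+2, north=-2); D at (east=8, north=-6).
  C is 2 units northeast of D: delta (east=+2, north=+2); C at (east=10, north=-4).
  B is 5 units northeast of C: delta (east=+5, north=+5); B at (east=15, north=1).
  A is 6 units north of B: delta (east=+0, north=+6); A at (east=15, north=7).
Therefore A relative to G: (east=15, north=7).

Answer: A is at (east=15, north=7) relative to G.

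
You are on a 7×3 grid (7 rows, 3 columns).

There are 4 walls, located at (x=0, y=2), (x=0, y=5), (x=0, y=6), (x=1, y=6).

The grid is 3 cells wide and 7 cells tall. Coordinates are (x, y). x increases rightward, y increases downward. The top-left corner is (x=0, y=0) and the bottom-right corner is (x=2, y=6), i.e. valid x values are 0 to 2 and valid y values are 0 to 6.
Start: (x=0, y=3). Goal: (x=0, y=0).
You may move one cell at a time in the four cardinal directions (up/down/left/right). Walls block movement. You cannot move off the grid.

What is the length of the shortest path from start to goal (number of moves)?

BFS from (x=0, y=3) until reaching (x=0, y=0):
  Distance 0: (x=0, y=3)
  Distance 1: (x=1, y=3), (x=0, y=4)
  Distance 2: (x=1, y=2), (x=2, y=3), (x=1, y=4)
  Distance 3: (x=1, y=1), (x=2, y=2), (x=2, y=4), (x=1, y=5)
  Distance 4: (x=1, y=0), (x=0, y=1), (x=2, y=1), (x=2, y=5)
  Distance 5: (x=0, y=0), (x=2, y=0), (x=2, y=6)  <- goal reached here
One shortest path (5 moves): (x=0, y=3) -> (x=1, y=3) -> (x=1, y=2) -> (x=1, y=1) -> (x=0, y=1) -> (x=0, y=0)

Answer: Shortest path length: 5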